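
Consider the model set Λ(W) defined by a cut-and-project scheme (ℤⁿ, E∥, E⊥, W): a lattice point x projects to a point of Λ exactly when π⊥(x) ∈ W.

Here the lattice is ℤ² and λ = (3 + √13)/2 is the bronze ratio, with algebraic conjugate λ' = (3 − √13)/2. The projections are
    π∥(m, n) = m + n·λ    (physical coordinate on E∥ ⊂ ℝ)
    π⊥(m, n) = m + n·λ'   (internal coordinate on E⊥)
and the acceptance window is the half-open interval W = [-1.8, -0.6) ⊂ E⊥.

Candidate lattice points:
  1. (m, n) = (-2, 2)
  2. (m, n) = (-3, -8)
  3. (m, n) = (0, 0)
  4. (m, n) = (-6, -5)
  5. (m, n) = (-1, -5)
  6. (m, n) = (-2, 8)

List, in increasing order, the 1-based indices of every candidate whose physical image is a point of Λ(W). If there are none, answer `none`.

Numerically λ ≈ 3.3028 and λ' = −1/λ ≈ -0.3028.
candidate 1: (m,n)=(-2,2) → π∥ = -2+2·λ ≈ 4.6056, π⊥ = -2+2·λ' ≈ -2.6056 ∉ [-1.8, -0.6) ⇒ out
candidate 2: (m,n)=(-3,-8) → π∥ = -3-8·λ ≈ -29.4222, π⊥ = -3-8·λ' ≈ -0.5778 ∉ [-1.8, -0.6) ⇒ out
candidate 3: (m,n)=(0,0) → π∥ = 0+0·λ ≈ 0.0000, π⊥ = 0+0·λ' ≈ 0.0000 ∉ [-1.8, -0.6) ⇒ out
candidate 4: (m,n)=(-6,-5) → π∥ = -6-5·λ ≈ -22.5139, π⊥ = -6-5·λ' ≈ -4.4861 ∉ [-1.8, -0.6) ⇒ out
candidate 5: (m,n)=(-1,-5) → π∥ = -1-5·λ ≈ -17.5139, π⊥ = -1-5·λ' ≈ 0.5139 ∉ [-1.8, -0.6) ⇒ out
candidate 6: (m,n)=(-2,8) → π∥ = -2+8·λ ≈ 24.4222, π⊥ = -2+8·λ' ≈ -4.4222 ∉ [-1.8, -0.6) ⇒ out

none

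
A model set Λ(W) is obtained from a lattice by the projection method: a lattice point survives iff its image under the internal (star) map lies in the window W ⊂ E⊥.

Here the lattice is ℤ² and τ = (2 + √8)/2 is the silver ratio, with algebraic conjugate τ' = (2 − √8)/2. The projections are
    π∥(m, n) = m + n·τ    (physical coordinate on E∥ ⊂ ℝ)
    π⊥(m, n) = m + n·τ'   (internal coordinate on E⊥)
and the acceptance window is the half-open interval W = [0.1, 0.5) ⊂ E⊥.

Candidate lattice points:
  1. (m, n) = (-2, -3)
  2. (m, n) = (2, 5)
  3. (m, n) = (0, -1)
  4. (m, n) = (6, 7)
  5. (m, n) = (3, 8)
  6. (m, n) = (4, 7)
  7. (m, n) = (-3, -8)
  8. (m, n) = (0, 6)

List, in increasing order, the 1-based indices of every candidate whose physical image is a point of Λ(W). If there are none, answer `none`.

τ' = (2−√8)/2 ≈ -0.414214.
candidate 1: (m,n)=(-2,-3) → π∥ = -2-3·τ ≈ -9.242641, π⊥ = -2-3·τ' ≈ -0.757359 ∉ [0.1, 0.5) ⇒ out
candidate 2: (m,n)=(2,5) → π∥ = 2+5·τ ≈ 14.071068, π⊥ = 2+5·τ' ≈ -0.071068 ∉ [0.1, 0.5) ⇒ out
candidate 3: (m,n)=(0,-1) → π∥ = 0-1·τ ≈ -2.414214, π⊥ = 0-1·τ' ≈ 0.414214 ∈ [0.1, 0.5) ⇒ IN Λ
candidate 4: (m,n)=(6,7) → π∥ = 6+7·τ ≈ 22.899495, π⊥ = 6+7·τ' ≈ 3.100505 ∉ [0.1, 0.5) ⇒ out
candidate 5: (m,n)=(3,8) → π∥ = 3+8·τ ≈ 22.313708, π⊥ = 3+8·τ' ≈ -0.313708 ∉ [0.1, 0.5) ⇒ out
candidate 6: (m,n)=(4,7) → π∥ = 4+7·τ ≈ 20.899495, π⊥ = 4+7·τ' ≈ 1.100505 ∉ [0.1, 0.5) ⇒ out
candidate 7: (m,n)=(-3,-8) → π∥ = -3-8·τ ≈ -22.313708, π⊥ = -3-8·τ' ≈ 0.313708 ∈ [0.1, 0.5) ⇒ IN Λ
candidate 8: (m,n)=(0,6) → π∥ = 0+6·τ ≈ 14.485281, π⊥ = 0+6·τ' ≈ -2.485281 ∉ [0.1, 0.5) ⇒ out

3, 7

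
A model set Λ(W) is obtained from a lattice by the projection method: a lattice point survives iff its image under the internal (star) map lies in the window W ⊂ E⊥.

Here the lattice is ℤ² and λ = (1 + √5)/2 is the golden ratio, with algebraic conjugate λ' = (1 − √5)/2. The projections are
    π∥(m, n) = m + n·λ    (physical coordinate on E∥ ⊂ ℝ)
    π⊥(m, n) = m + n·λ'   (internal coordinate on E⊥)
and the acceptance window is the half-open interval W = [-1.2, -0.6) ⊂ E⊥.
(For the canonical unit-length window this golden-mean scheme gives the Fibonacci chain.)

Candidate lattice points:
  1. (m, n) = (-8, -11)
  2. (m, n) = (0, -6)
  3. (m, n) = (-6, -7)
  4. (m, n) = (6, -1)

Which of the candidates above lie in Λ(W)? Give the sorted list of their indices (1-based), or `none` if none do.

none

λ' = (1−√5)/2 ≈ -0.6180.
#1 (-8,-11): internal coord -8 + (-11)·λ' = -1.2016; -1.2016 ∉ [-1.2, -0.6) → out
#2 (0,-6): internal coord 0 + (-6)·λ' = +3.7082; +3.7082 ∉ [-1.2, -0.6) → out
#3 (-6,-7): internal coord -6 + (-7)·λ' = -1.6738; -1.6738 ∉ [-1.2, -0.6) → out
#4 (6,-1): internal coord 6 + (-1)·λ' = +6.6180; +6.6180 ∉ [-1.2, -0.6) → out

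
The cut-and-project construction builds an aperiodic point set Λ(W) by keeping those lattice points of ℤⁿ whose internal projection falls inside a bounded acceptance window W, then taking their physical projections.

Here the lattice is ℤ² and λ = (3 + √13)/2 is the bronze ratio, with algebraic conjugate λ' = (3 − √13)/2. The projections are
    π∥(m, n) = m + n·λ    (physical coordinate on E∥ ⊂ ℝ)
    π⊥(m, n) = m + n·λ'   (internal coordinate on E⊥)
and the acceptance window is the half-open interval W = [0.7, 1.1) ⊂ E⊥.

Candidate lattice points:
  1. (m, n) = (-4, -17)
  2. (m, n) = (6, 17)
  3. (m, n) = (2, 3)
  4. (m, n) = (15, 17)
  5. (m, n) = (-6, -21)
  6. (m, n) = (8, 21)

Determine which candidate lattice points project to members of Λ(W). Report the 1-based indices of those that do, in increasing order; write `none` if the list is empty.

2, 3

λ' = (3−√13)/2 ≈ -0.3028.
[1] lift (-4,-17): star map gives 1.1472; window check 0.7 ≤ 1.1472 < 1.1 is false → out
[2] lift (6,17): star map gives 0.8528; window check 0.7 ≤ 0.8528 < 1.1 is true → IN Λ
[3] lift (2,3): star map gives 1.0917; window check 0.7 ≤ 1.0917 < 1.1 is true → IN Λ
[4] lift (15,17): star map gives 9.8528; window check 0.7 ≤ 9.8528 < 1.1 is false → out
[5] lift (-6,-21): star map gives 0.3583; window check 0.7 ≤ 0.3583 < 1.1 is false → out
[6] lift (8,21): star map gives 1.6417; window check 0.7 ≤ 1.6417 < 1.1 is false → out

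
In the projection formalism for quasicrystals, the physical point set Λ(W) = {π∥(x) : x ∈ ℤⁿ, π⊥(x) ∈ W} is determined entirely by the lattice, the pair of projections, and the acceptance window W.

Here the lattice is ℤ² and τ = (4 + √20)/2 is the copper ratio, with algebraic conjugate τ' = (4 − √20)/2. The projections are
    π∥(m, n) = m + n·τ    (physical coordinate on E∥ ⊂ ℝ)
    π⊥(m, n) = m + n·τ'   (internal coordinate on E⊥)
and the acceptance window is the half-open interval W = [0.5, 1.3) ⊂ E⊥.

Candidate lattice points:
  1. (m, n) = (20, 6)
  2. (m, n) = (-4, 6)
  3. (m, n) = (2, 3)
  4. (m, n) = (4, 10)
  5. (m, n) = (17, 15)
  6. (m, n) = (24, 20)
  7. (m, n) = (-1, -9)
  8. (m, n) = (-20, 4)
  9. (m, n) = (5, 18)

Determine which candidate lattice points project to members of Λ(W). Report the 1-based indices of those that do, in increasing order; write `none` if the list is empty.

Numerically τ ≈ 4.236068 and τ' = −1/τ ≈ -0.236068.
#1 (20,6): internal coord 20 + (6)·τ' = +18.583592; +18.583592 ∉ [0.5, 1.3) → out
#2 (-4,6): internal coord -4 + (6)·τ' = -5.416408; -5.416408 ∉ [0.5, 1.3) → out
#3 (2,3): internal coord 2 + (3)·τ' = +1.291796; +1.291796 ∈ [0.5, 1.3) → IN Λ
#4 (4,10): internal coord 4 + (10)·τ' = +1.639320; +1.639320 ∉ [0.5, 1.3) → out
#5 (17,15): internal coord 17 + (15)·τ' = +13.458980; +13.458980 ∉ [0.5, 1.3) → out
#6 (24,20): internal coord 24 + (20)·τ' = +19.278640; +19.278640 ∉ [0.5, 1.3) → out
#7 (-1,-9): internal coord -1 + (-9)·τ' = +1.124612; +1.124612 ∈ [0.5, 1.3) → IN Λ
#8 (-20,4): internal coord -20 + (4)·τ' = -20.944272; -20.944272 ∉ [0.5, 1.3) → out
#9 (5,18): internal coord 5 + (18)·τ' = +0.750776; +0.750776 ∈ [0.5, 1.3) → IN Λ

3, 7, 9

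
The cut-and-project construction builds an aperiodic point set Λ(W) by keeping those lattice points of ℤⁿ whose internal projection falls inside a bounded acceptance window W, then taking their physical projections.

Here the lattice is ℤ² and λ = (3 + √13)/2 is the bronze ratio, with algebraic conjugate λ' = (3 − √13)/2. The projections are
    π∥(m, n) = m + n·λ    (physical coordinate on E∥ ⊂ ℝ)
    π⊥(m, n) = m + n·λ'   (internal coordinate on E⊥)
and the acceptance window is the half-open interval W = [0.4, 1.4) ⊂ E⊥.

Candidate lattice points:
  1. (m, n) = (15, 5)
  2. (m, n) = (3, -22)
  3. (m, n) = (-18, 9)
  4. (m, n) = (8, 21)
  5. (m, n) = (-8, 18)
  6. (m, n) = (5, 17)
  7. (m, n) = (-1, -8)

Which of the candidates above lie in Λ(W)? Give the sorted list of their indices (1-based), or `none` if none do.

none

Numerically λ ≈ 3.302776 and λ' = −1/λ ≈ -0.302776.
[1] lift (15,5): star map gives 13.486122; window check 0.4 ≤ 13.486122 < 1.4 is false → out
[2] lift (3,-22): star map gives 9.661064; window check 0.4 ≤ 9.661064 < 1.4 is false → out
[3] lift (-18,9): star map gives -20.724981; window check 0.4 ≤ -20.724981 < 1.4 is false → out
[4] lift (8,21): star map gives 1.641712; window check 0.4 ≤ 1.641712 < 1.4 is false → out
[5] lift (-8,18): star map gives -13.449961; window check 0.4 ≤ -13.449961 < 1.4 is false → out
[6] lift (5,17): star map gives -0.147186; window check 0.4 ≤ -0.147186 < 1.4 is false → out
[7] lift (-1,-8): star map gives 1.422205; window check 0.4 ≤ 1.422205 < 1.4 is false → out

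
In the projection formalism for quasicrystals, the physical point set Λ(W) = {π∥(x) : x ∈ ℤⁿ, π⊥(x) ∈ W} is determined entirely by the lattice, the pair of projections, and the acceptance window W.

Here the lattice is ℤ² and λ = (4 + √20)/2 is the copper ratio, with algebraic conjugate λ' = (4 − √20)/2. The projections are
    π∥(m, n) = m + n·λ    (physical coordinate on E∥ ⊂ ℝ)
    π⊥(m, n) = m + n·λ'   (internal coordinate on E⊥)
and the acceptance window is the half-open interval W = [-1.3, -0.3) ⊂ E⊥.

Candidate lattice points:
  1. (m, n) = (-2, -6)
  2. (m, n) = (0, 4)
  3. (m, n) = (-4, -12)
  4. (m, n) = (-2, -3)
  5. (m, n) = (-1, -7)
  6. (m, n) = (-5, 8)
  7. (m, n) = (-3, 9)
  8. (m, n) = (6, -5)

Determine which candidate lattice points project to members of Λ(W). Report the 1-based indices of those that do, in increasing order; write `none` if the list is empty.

1, 2, 3, 4

λ' = (4−√20)/2 ≈ -0.2361.
[1] lift (-2,-6): star map gives -0.5836; window check -1.3 ≤ -0.5836 < -0.3 is true → IN Λ
[2] lift (0,4): star map gives -0.9443; window check -1.3 ≤ -0.9443 < -0.3 is true → IN Λ
[3] lift (-4,-12): star map gives -1.1672; window check -1.3 ≤ -1.1672 < -0.3 is true → IN Λ
[4] lift (-2,-3): star map gives -1.2918; window check -1.3 ≤ -1.2918 < -0.3 is true → IN Λ
[5] lift (-1,-7): star map gives 0.6525; window check -1.3 ≤ 0.6525 < -0.3 is false → out
[6] lift (-5,8): star map gives -6.8885; window check -1.3 ≤ -6.8885 < -0.3 is false → out
[7] lift (-3,9): star map gives -5.1246; window check -1.3 ≤ -5.1246 < -0.3 is false → out
[8] lift (6,-5): star map gives 7.1803; window check -1.3 ≤ 7.1803 < -0.3 is false → out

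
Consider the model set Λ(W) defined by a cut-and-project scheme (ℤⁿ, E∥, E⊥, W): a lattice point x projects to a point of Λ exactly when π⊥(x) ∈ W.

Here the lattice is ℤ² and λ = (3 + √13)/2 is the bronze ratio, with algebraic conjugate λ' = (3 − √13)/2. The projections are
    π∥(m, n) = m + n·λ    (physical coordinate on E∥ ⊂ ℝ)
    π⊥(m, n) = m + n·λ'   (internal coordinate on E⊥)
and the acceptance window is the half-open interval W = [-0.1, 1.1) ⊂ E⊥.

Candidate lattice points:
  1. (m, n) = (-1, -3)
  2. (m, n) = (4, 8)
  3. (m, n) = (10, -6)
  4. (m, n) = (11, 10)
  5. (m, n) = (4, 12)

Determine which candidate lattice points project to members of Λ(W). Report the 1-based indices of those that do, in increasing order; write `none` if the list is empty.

λ' = (3−√13)/2 ≈ -0.3028.
#1 (-1,-3): internal coord -1 + (-3)·λ' = -0.0917; -0.0917 ∈ [-0.1, 1.1) → IN Λ
#2 (4,8): internal coord 4 + (8)·λ' = +1.5778; +1.5778 ∉ [-0.1, 1.1) → out
#3 (10,-6): internal coord 10 + (-6)·λ' = +11.8167; +11.8167 ∉ [-0.1, 1.1) → out
#4 (11,10): internal coord 11 + (10)·λ' = +7.9722; +7.9722 ∉ [-0.1, 1.1) → out
#5 (4,12): internal coord 4 + (12)·λ' = +0.3667; +0.3667 ∈ [-0.1, 1.1) → IN Λ

1, 5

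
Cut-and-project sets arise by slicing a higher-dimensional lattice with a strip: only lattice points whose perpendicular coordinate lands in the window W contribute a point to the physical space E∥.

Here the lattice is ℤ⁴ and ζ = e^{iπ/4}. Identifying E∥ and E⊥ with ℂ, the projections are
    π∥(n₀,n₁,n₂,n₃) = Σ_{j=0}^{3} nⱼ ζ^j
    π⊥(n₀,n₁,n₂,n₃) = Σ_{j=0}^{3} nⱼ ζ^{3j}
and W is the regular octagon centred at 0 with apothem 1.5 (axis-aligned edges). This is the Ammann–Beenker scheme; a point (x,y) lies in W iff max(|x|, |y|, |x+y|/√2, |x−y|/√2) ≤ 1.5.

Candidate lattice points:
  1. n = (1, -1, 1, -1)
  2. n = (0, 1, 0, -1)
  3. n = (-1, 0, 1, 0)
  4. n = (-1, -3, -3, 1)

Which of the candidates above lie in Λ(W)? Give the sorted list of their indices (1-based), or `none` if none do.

With ζ = e^{iπ/4} the internal vectors are ζ^0,ζ^3,ζ^6,ζ^9.
#1 (1, -1, 1, -1): internal (1.0000, -2.4142); octagon support 2.4142 vs apothem 1.5 → ∉ W
#2 (0, 1, 0, -1): internal (-1.4142, 0.0000); octagon support 1.4142 vs apothem 1.5 → ∈ W
#3 (-1, 0, 1, 0): internal (-1.0000, -1.0000); octagon support 1.4142 vs apothem 1.5 → ∈ W
#4 (-1, -3, -3, 1): internal (1.8284, 1.5858); octagon support 2.4142 vs apothem 1.5 → ∉ W

2, 3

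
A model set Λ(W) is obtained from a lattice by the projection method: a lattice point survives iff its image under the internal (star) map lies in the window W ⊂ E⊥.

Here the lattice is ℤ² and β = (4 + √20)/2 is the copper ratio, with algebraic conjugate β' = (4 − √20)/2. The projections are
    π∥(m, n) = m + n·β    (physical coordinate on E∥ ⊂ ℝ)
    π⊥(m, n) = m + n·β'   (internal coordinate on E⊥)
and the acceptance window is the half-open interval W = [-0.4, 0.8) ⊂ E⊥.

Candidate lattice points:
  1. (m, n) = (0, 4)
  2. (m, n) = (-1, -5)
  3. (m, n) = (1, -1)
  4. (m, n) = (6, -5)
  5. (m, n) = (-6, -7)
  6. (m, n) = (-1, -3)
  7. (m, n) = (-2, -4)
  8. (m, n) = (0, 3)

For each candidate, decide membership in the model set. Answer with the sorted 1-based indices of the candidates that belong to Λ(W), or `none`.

β' = (4−√20)/2 ≈ -0.2361.
#1 (0,4): internal coord 0 + (4)·β' = -0.9443; -0.9443 ∉ [-0.4, 0.8) → out
#2 (-1,-5): internal coord -1 + (-5)·β' = +0.1803; +0.1803 ∈ [-0.4, 0.8) → IN Λ
#3 (1,-1): internal coord 1 + (-1)·β' = +1.2361; +1.2361 ∉ [-0.4, 0.8) → out
#4 (6,-5): internal coord 6 + (-5)·β' = +7.1803; +7.1803 ∉ [-0.4, 0.8) → out
#5 (-6,-7): internal coord -6 + (-7)·β' = -4.3475; -4.3475 ∉ [-0.4, 0.8) → out
#6 (-1,-3): internal coord -1 + (-3)·β' = -0.2918; -0.2918 ∈ [-0.4, 0.8) → IN Λ
#7 (-2,-4): internal coord -2 + (-4)·β' = -1.0557; -1.0557 ∉ [-0.4, 0.8) → out
#8 (0,3): internal coord 0 + (3)·β' = -0.7082; -0.7082 ∉ [-0.4, 0.8) → out

2, 6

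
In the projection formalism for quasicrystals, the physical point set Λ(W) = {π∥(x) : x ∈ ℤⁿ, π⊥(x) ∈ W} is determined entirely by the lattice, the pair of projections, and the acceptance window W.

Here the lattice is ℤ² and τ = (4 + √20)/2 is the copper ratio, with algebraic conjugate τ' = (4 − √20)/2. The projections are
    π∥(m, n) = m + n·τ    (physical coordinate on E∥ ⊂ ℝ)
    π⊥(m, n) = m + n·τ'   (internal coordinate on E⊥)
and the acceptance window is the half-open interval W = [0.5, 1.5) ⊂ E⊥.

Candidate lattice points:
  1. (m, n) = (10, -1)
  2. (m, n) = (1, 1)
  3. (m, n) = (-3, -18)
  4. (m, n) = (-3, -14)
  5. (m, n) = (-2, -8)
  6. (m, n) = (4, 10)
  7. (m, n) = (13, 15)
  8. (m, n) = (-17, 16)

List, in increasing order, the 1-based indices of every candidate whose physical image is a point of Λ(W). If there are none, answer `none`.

Compute τ' = (4−√20)/2 = -0.236068, so π⊥(m,n) = m -0.236068·n.
#1 (10,-1): internal coord 10 + (-1)·τ' = +10.236068; +10.236068 ∉ [0.5, 1.5) → out
#2 (1,1): internal coord 1 + (1)·τ' = +0.763932; +0.763932 ∈ [0.5, 1.5) → IN Λ
#3 (-3,-18): internal coord -3 + (-18)·τ' = +1.249224; +1.249224 ∈ [0.5, 1.5) → IN Λ
#4 (-3,-14): internal coord -3 + (-14)·τ' = +0.304952; +0.304952 ∉ [0.5, 1.5) → out
#5 (-2,-8): internal coord -2 + (-8)·τ' = -0.111456; -0.111456 ∉ [0.5, 1.5) → out
#6 (4,10): internal coord 4 + (10)·τ' = +1.639320; +1.639320 ∉ [0.5, 1.5) → out
#7 (13,15): internal coord 13 + (15)·τ' = +9.458980; +9.458980 ∉ [0.5, 1.5) → out
#8 (-17,16): internal coord -17 + (16)·τ' = -20.777088; -20.777088 ∉ [0.5, 1.5) → out

2, 3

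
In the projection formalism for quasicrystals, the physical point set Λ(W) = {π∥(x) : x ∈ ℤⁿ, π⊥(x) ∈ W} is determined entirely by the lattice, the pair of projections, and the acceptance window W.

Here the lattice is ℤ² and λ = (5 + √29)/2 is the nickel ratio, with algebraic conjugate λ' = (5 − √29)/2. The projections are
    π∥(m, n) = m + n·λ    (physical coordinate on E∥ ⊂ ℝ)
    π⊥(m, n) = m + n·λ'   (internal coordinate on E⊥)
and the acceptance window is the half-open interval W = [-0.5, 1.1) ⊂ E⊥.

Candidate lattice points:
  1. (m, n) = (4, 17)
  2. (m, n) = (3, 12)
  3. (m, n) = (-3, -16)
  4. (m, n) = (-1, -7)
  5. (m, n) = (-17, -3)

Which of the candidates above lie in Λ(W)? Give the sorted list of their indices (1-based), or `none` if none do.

1, 2, 3, 4

Numerically λ ≈ 5.1926 and λ' = −1/λ ≈ -0.1926.
candidate 1: (m,n)=(4,17) → π∥ = 4+17·λ ≈ 92.2739, π⊥ = 4+17·λ' ≈ 0.7261 ∈ [-0.5, 1.1) ⇒ IN Λ
candidate 2: (m,n)=(3,12) → π∥ = 3+12·λ ≈ 65.3110, π⊥ = 3+12·λ' ≈ 0.6890 ∈ [-0.5, 1.1) ⇒ IN Λ
candidate 3: (m,n)=(-3,-16) → π∥ = -3-16·λ ≈ -86.0813, π⊥ = -3-16·λ' ≈ 0.0813 ∈ [-0.5, 1.1) ⇒ IN Λ
candidate 4: (m,n)=(-1,-7) → π∥ = -1-7·λ ≈ -37.3481, π⊥ = -1-7·λ' ≈ 0.3481 ∈ [-0.5, 1.1) ⇒ IN Λ
candidate 5: (m,n)=(-17,-3) → π∥ = -17-3·λ ≈ -32.5777, π⊥ = -17-3·λ' ≈ -16.4223 ∉ [-0.5, 1.1) ⇒ out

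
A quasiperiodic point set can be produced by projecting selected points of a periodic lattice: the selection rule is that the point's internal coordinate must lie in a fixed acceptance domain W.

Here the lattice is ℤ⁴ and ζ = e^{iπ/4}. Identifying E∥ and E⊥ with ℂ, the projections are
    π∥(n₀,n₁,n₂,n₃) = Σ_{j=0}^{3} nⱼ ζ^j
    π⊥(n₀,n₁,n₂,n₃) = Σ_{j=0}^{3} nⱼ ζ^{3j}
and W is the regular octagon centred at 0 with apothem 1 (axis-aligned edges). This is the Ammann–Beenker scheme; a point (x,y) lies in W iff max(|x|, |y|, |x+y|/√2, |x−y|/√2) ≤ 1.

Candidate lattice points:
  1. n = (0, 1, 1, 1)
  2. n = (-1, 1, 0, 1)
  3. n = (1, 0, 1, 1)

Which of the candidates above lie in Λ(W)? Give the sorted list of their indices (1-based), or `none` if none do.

1

π⊥(n) = n₀ + n₁ζ³ + n₂ζ⁶ + n₃ζ⁹ where ζ = e^{iπ/4}.
candidate 1: n = (0, 1, 1, 1) → π⊥ ≈ (+0.000000, +0.414214); max(|x|,|y|,|x±y|/√2) = 0.414214 ≤ 1 ⇒ ∈ W
candidate 2: n = (-1, 1, 0, 1) → π⊥ ≈ (-1.000000, +1.414214); max(|x|,|y|,|x±y|/√2) = 1.707107 > 1 ⇒ ∉ W
candidate 3: n = (1, 0, 1, 1) → π⊥ ≈ (+1.707107, -0.292893); max(|x|,|y|,|x±y|/√2) = 1.707107 > 1 ⇒ ∉ W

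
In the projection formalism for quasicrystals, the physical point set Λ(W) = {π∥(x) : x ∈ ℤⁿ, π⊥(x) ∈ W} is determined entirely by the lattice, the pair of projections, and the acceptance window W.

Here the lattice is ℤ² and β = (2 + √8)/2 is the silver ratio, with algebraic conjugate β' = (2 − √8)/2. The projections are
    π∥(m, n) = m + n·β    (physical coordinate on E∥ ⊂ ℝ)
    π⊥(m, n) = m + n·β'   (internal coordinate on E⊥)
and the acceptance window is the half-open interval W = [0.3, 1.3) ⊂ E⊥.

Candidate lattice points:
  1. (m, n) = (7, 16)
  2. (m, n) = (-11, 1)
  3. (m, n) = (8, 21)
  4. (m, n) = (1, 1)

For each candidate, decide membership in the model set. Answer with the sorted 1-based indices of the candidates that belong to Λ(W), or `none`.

Numerically β ≈ 2.414214 and β' = −1/β ≈ -0.414214.
candidate 1: (m,n)=(7,16) → π∥ = 7+16·β ≈ 45.627417, π⊥ = 7+16·β' ≈ 0.372583 ∈ [0.3, 1.3) ⇒ IN Λ
candidate 2: (m,n)=(-11,1) → π∥ = -11+1·β ≈ -8.585786, π⊥ = -11+1·β' ≈ -11.414214 ∉ [0.3, 1.3) ⇒ out
candidate 3: (m,n)=(8,21) → π∥ = 8+21·β ≈ 58.698485, π⊥ = 8+21·β' ≈ -0.698485 ∉ [0.3, 1.3) ⇒ out
candidate 4: (m,n)=(1,1) → π∥ = 1+1·β ≈ 3.414214, π⊥ = 1+1·β' ≈ 0.585786 ∈ [0.3, 1.3) ⇒ IN Λ

1, 4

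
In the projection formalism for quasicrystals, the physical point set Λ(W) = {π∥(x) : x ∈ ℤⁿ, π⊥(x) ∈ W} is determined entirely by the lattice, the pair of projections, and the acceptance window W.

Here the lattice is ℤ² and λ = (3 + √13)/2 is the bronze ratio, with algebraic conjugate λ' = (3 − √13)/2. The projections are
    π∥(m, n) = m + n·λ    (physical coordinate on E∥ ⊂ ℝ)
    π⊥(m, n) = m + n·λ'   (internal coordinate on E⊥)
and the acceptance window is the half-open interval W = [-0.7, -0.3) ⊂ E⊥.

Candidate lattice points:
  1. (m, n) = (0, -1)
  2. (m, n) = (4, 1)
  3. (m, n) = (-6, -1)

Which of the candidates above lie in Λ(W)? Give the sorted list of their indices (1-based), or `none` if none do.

none

λ' = (3−√13)/2 ≈ -0.302776.
#1 (0,-1): internal coord 0 + (-1)·λ' = +0.302776; +0.302776 ∉ [-0.7, -0.3) → out
#2 (4,1): internal coord 4 + (1)·λ' = +3.697224; +3.697224 ∉ [-0.7, -0.3) → out
#3 (-6,-1): internal coord -6 + (-1)·λ' = -5.697224; -5.697224 ∉ [-0.7, -0.3) → out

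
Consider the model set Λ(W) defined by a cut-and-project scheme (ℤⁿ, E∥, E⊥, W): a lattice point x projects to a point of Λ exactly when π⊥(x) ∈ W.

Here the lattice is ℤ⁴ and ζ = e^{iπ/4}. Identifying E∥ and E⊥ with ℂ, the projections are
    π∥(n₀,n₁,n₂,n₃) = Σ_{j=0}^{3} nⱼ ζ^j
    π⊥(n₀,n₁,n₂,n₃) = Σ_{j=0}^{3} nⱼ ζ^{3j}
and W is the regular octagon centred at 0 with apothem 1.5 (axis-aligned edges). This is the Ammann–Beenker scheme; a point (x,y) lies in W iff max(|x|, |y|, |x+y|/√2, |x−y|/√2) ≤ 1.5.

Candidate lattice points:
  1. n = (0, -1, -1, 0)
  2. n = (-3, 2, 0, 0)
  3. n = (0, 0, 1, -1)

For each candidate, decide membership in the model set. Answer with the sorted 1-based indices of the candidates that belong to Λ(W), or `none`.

Internal map: ζ^{3j} for j=0..3 gives (1,0), (−√2/2,√2/2), (0,−1), (√2/2,√2/2).
#1 (0, -1, -1, 0): internal (0.7071, 0.2929); octagon support 0.7071 vs apothem 1.5 → ∈ W
#2 (-3, 2, 0, 0): internal (-4.4142, 1.4142); octagon support 4.4142 vs apothem 1.5 → ∉ W
#3 (0, 0, 1, -1): internal (-0.7071, -1.7071); octagon support 1.7071 vs apothem 1.5 → ∉ W

1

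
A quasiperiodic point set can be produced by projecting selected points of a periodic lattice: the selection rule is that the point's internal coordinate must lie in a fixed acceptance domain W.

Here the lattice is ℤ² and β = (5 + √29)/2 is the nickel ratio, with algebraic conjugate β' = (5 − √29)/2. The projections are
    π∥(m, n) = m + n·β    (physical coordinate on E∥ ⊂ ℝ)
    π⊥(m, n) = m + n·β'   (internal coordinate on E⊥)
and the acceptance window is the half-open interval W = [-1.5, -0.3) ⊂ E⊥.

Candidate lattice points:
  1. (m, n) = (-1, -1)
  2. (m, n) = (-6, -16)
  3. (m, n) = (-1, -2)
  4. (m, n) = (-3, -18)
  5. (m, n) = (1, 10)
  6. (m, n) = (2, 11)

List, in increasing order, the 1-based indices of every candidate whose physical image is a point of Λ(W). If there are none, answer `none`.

1, 3, 5

Numerically β ≈ 5.192582 and β' = −1/β ≈ -0.192582.
#1 (-1,-1): internal coord -1 + (-1)·β' = -0.807418; -0.807418 ∈ [-1.5, -0.3) → IN Λ
#2 (-6,-16): internal coord -6 + (-16)·β' = -2.918682; -2.918682 ∉ [-1.5, -0.3) → out
#3 (-1,-2): internal coord -1 + (-2)·β' = -0.614835; -0.614835 ∈ [-1.5, -0.3) → IN Λ
#4 (-3,-18): internal coord -3 + (-18)·β' = +0.466483; +0.466483 ∉ [-1.5, -0.3) → out
#5 (1,10): internal coord 1 + (10)·β' = -0.925824; -0.925824 ∈ [-1.5, -0.3) → IN Λ
#6 (2,11): internal coord 2 + (11)·β' = -0.118406; -0.118406 ∉ [-1.5, -0.3) → out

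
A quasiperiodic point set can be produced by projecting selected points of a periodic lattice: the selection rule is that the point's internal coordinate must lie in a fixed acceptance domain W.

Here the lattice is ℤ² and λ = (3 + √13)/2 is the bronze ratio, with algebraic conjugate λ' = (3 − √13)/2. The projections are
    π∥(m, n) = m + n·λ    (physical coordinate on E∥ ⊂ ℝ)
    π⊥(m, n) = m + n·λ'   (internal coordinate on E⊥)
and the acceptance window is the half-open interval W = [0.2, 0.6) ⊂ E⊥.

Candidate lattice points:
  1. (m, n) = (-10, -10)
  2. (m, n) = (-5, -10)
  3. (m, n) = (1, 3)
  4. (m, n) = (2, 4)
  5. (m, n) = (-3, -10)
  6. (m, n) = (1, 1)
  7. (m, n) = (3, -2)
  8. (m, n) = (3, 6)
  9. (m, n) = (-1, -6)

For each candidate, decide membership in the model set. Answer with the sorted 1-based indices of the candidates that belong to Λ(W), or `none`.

none

Compute λ' = (3−√13)/2 = -0.30278, so π⊥(m,n) = m -0.30278·n.
#1 (-10,-10): internal coord -10 + (-10)·λ' = -6.97224; -6.97224 ∉ [0.2, 0.6) → out
#2 (-5,-10): internal coord -5 + (-10)·λ' = -1.97224; -1.97224 ∉ [0.2, 0.6) → out
#3 (1,3): internal coord 1 + (3)·λ' = +0.09167; +0.09167 ∉ [0.2, 0.6) → out
#4 (2,4): internal coord 2 + (4)·λ' = +0.78890; +0.78890 ∉ [0.2, 0.6) → out
#5 (-3,-10): internal coord -3 + (-10)·λ' = +0.02776; +0.02776 ∉ [0.2, 0.6) → out
#6 (1,1): internal coord 1 + (1)·λ' = +0.69722; +0.69722 ∉ [0.2, 0.6) → out
#7 (3,-2): internal coord 3 + (-2)·λ' = +3.60555; +3.60555 ∉ [0.2, 0.6) → out
#8 (3,6): internal coord 3 + (6)·λ' = +1.18335; +1.18335 ∉ [0.2, 0.6) → out
#9 (-1,-6): internal coord -1 + (-6)·λ' = +0.81665; +0.81665 ∉ [0.2, 0.6) → out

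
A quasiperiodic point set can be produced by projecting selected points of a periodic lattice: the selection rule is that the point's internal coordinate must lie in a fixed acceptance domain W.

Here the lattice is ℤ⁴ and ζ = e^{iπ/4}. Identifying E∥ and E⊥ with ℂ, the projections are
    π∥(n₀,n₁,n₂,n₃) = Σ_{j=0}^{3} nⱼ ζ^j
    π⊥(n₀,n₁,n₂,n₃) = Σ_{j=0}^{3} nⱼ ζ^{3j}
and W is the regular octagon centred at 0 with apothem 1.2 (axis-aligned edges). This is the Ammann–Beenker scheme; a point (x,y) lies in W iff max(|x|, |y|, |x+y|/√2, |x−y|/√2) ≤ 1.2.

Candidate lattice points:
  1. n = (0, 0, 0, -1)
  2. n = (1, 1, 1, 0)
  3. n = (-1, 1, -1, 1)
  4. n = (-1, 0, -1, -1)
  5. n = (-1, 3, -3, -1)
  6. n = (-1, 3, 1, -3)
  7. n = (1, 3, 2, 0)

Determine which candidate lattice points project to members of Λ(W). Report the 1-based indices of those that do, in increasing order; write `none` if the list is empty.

Internal map: ζ^{3j} for j=0..3 gives (1,0), (−√2/2,√2/2), (0,−1), (√2/2,√2/2).
candidate 1: n = (0, 0, 0, -1) → π⊥ ≈ (-0.707107, -0.707107); max(|x|,|y|,|x±y|/√2) = 1.000000 ≤ 1.2 ⇒ ∈ W
candidate 2: n = (1, 1, 1, 0) → π⊥ ≈ (+0.292893, -0.292893); max(|x|,|y|,|x±y|/√2) = 0.414214 ≤ 1.2 ⇒ ∈ W
candidate 3: n = (-1, 1, -1, 1) → π⊥ ≈ (-1.000000, +2.414214); max(|x|,|y|,|x±y|/√2) = 2.414214 > 1.2 ⇒ ∉ W
candidate 4: n = (-1, 0, -1, -1) → π⊥ ≈ (-1.707107, +0.292893); max(|x|,|y|,|x±y|/√2) = 1.707107 > 1.2 ⇒ ∉ W
candidate 5: n = (-1, 3, -3, -1) → π⊥ ≈ (-3.828427, +4.414214); max(|x|,|y|,|x±y|/√2) = 5.828427 > 1.2 ⇒ ∉ W
candidate 6: n = (-1, 3, 1, -3) → π⊥ ≈ (-5.242641, -1.000000); max(|x|,|y|,|x±y|/√2) = 5.242641 > 1.2 ⇒ ∉ W
candidate 7: n = (1, 3, 2, 0) → π⊥ ≈ (-1.121320, +0.121320); max(|x|,|y|,|x±y|/√2) = 1.121320 ≤ 1.2 ⇒ ∈ W

1, 2, 7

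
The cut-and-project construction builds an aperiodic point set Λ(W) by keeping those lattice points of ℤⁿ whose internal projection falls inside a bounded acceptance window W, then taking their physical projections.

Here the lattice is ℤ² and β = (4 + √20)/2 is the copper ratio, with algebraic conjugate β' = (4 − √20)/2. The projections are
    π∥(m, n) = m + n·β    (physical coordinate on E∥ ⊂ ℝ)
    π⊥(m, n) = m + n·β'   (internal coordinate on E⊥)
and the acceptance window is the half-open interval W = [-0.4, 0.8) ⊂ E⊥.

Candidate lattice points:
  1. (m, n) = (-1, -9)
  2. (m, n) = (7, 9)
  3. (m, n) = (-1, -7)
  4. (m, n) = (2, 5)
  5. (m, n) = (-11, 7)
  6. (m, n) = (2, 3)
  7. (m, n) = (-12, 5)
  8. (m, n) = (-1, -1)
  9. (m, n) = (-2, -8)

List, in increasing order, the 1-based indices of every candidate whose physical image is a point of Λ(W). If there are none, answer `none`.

3, 9

Numerically β ≈ 4.2361 and β' = −1/β ≈ -0.2361.
#1 (-1,-9): internal coord -1 + (-9)·β' = +1.1246; +1.1246 ∉ [-0.4, 0.8) → out
#2 (7,9): internal coord 7 + (9)·β' = +4.8754; +4.8754 ∉ [-0.4, 0.8) → out
#3 (-1,-7): internal coord -1 + (-7)·β' = +0.6525; +0.6525 ∈ [-0.4, 0.8) → IN Λ
#4 (2,5): internal coord 2 + (5)·β' = +0.8197; +0.8197 ∉ [-0.4, 0.8) → out
#5 (-11,7): internal coord -11 + (7)·β' = -12.6525; -12.6525 ∉ [-0.4, 0.8) → out
#6 (2,3): internal coord 2 + (3)·β' = +1.2918; +1.2918 ∉ [-0.4, 0.8) → out
#7 (-12,5): internal coord -12 + (5)·β' = -13.1803; -13.1803 ∉ [-0.4, 0.8) → out
#8 (-1,-1): internal coord -1 + (-1)·β' = -0.7639; -0.7639 ∉ [-0.4, 0.8) → out
#9 (-2,-8): internal coord -2 + (-8)·β' = -0.1115; -0.1115 ∈ [-0.4, 0.8) → IN Λ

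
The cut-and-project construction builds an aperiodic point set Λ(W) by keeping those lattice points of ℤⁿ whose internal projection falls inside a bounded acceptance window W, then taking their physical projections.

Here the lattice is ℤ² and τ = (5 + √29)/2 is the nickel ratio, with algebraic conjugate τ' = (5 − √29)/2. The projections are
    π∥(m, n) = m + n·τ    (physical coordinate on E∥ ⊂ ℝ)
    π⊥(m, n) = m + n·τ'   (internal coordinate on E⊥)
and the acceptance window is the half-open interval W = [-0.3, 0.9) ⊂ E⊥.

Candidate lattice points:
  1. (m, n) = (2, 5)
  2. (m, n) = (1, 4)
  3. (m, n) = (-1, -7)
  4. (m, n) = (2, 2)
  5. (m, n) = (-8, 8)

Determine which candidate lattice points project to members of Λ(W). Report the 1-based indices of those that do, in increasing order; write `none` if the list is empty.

2, 3

τ' = (5−√29)/2 ≈ -0.19258.
[1] lift (2,5): star map gives 1.03709; window check -0.3 ≤ 1.03709 < 0.9 is false → out
[2] lift (1,4): star map gives 0.22967; window check -0.3 ≤ 0.22967 < 0.9 is true → IN Λ
[3] lift (-1,-7): star map gives 0.34808; window check -0.3 ≤ 0.34808 < 0.9 is true → IN Λ
[4] lift (2,2): star map gives 1.61484; window check -0.3 ≤ 1.61484 < 0.9 is false → out
[5] lift (-8,8): star map gives -9.54066; window check -0.3 ≤ -9.54066 < 0.9 is false → out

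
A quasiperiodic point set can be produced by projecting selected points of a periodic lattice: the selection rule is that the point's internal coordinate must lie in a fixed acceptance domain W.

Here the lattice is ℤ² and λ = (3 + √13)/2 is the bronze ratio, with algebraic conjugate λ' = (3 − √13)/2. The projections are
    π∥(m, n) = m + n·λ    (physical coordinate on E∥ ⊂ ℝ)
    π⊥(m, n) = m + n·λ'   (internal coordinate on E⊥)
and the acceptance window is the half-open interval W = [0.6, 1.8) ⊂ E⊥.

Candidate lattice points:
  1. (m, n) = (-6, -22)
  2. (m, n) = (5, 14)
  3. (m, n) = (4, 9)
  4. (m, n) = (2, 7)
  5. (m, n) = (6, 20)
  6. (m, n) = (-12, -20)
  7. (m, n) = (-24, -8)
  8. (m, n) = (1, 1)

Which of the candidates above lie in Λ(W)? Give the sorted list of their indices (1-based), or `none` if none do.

1, 2, 3, 8

Numerically λ ≈ 3.30278 and λ' = −1/λ ≈ -0.30278.
#1 (-6,-22): internal coord -6 + (-22)·λ' = +0.66106; +0.66106 ∈ [0.6, 1.8) → IN Λ
#2 (5,14): internal coord 5 + (14)·λ' = +0.76114; +0.76114 ∈ [0.6, 1.8) → IN Λ
#3 (4,9): internal coord 4 + (9)·λ' = +1.27502; +1.27502 ∈ [0.6, 1.8) → IN Λ
#4 (2,7): internal coord 2 + (7)·λ' = -0.11943; -0.11943 ∉ [0.6, 1.8) → out
#5 (6,20): internal coord 6 + (20)·λ' = -0.05551; -0.05551 ∉ [0.6, 1.8) → out
#6 (-12,-20): internal coord -12 + (-20)·λ' = -5.94449; -5.94449 ∉ [0.6, 1.8) → out
#7 (-24,-8): internal coord -24 + (-8)·λ' = -21.57779; -21.57779 ∉ [0.6, 1.8) → out
#8 (1,1): internal coord 1 + (1)·λ' = +0.69722; +0.69722 ∈ [0.6, 1.8) → IN Λ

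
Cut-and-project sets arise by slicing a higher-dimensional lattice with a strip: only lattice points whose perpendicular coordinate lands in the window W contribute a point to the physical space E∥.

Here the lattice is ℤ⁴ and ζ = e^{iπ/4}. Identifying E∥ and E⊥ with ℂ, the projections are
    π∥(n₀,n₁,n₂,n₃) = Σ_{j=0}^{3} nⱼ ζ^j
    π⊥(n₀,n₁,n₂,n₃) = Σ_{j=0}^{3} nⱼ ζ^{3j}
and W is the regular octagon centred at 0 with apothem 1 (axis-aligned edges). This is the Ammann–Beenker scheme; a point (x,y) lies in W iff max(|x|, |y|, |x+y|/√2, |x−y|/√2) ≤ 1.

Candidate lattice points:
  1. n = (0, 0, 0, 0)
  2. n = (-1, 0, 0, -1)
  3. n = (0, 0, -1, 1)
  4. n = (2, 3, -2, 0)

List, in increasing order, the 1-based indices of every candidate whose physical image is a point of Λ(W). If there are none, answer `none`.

π⊥(n) = n₀ + n₁ζ³ + n₂ζ⁶ + n₃ζ⁹ where ζ = e^{iπ/4}.
candidate 1: n = (0, 0, 0, 0) → π⊥ ≈ (+0.000000, +0.000000); max(|x|,|y|,|x±y|/√2) = 0.000000 ≤ 1 ⇒ ∈ W
candidate 2: n = (-1, 0, 0, -1) → π⊥ ≈ (-1.707107, -0.707107); max(|x|,|y|,|x±y|/√2) = 1.707107 > 1 ⇒ ∉ W
candidate 3: n = (0, 0, -1, 1) → π⊥ ≈ (+0.707107, +1.707107); max(|x|,|y|,|x±y|/√2) = 1.707107 > 1 ⇒ ∉ W
candidate 4: n = (2, 3, -2, 0) → π⊥ ≈ (-0.121320, +4.121320); max(|x|,|y|,|x±y|/√2) = 4.121320 > 1 ⇒ ∉ W

1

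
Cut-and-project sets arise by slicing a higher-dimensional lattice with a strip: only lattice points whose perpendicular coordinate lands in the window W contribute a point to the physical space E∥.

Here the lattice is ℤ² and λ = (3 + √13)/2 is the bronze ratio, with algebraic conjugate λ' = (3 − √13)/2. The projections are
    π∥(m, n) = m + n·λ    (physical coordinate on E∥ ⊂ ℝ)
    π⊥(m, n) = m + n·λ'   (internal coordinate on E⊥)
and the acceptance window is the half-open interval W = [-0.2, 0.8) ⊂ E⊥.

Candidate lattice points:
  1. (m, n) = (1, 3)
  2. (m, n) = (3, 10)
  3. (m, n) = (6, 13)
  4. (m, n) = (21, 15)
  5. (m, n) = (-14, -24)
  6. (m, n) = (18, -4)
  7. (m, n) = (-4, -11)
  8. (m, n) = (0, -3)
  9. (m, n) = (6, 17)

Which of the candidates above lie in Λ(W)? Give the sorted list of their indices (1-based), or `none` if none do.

Numerically λ ≈ 3.3028 and λ' = −1/λ ≈ -0.3028.
#1 (1,3): internal coord 1 + (3)·λ' = +0.0917; +0.0917 ∈ [-0.2, 0.8) → IN Λ
#2 (3,10): internal coord 3 + (10)·λ' = -0.0278; -0.0278 ∈ [-0.2, 0.8) → IN Λ
#3 (6,13): internal coord 6 + (13)·λ' = +2.0639; +2.0639 ∉ [-0.2, 0.8) → out
#4 (21,15): internal coord 21 + (15)·λ' = +16.4584; +16.4584 ∉ [-0.2, 0.8) → out
#5 (-14,-24): internal coord -14 + (-24)·λ' = -6.7334; -6.7334 ∉ [-0.2, 0.8) → out
#6 (18,-4): internal coord 18 + (-4)·λ' = +19.2111; +19.2111 ∉ [-0.2, 0.8) → out
#7 (-4,-11): internal coord -4 + (-11)·λ' = -0.6695; -0.6695 ∉ [-0.2, 0.8) → out
#8 (0,-3): internal coord 0 + (-3)·λ' = +0.9083; +0.9083 ∉ [-0.2, 0.8) → out
#9 (6,17): internal coord 6 + (17)·λ' = +0.8528; +0.8528 ∉ [-0.2, 0.8) → out

1, 2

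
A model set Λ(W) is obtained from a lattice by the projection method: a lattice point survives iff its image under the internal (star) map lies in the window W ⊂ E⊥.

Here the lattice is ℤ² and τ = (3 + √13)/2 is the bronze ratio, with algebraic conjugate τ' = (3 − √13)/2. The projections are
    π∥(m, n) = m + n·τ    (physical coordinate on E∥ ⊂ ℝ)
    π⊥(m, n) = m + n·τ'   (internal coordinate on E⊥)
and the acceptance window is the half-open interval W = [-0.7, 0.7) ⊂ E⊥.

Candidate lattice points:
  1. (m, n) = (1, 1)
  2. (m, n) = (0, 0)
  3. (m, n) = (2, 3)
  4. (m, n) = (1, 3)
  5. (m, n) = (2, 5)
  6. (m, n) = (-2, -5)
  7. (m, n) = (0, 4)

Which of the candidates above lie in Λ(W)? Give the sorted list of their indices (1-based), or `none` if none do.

1, 2, 4, 5, 6

τ' = (3−√13)/2 ≈ -0.302776.
candidate 1: (m,n)=(1,1) → π∥ = 1+1·τ ≈ 4.302776, π⊥ = 1+1·τ' ≈ 0.697224 ∈ [-0.7, 0.7) ⇒ IN Λ
candidate 2: (m,n)=(0,0) → π∥ = 0+0·τ ≈ 0.000000, π⊥ = 0+0·τ' ≈ 0.000000 ∈ [-0.7, 0.7) ⇒ IN Λ
candidate 3: (m,n)=(2,3) → π∥ = 2+3·τ ≈ 11.908327, π⊥ = 2+3·τ' ≈ 1.091673 ∉ [-0.7, 0.7) ⇒ out
candidate 4: (m,n)=(1,3) → π∥ = 1+3·τ ≈ 10.908327, π⊥ = 1+3·τ' ≈ 0.091673 ∈ [-0.7, 0.7) ⇒ IN Λ
candidate 5: (m,n)=(2,5) → π∥ = 2+5·τ ≈ 18.513878, π⊥ = 2+5·τ' ≈ 0.486122 ∈ [-0.7, 0.7) ⇒ IN Λ
candidate 6: (m,n)=(-2,-5) → π∥ = -2-5·τ ≈ -18.513878, π⊥ = -2-5·τ' ≈ -0.486122 ∈ [-0.7, 0.7) ⇒ IN Λ
candidate 7: (m,n)=(0,4) → π∥ = 0+4·τ ≈ 13.211103, π⊥ = 0+4·τ' ≈ -1.211103 ∉ [-0.7, 0.7) ⇒ out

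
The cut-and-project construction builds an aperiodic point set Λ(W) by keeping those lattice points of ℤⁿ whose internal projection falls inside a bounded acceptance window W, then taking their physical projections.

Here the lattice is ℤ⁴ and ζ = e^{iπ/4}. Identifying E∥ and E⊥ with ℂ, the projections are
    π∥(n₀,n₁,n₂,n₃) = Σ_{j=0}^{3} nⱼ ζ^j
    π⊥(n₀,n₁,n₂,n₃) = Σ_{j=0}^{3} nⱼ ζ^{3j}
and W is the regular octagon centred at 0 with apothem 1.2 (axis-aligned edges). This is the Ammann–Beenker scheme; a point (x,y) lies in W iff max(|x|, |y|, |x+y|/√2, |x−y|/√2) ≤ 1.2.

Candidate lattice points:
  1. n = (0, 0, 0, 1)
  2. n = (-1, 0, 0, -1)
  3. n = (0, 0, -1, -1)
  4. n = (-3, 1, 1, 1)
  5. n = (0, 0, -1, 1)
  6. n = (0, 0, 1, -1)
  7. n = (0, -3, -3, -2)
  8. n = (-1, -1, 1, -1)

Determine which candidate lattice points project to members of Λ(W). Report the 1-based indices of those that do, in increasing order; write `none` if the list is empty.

π⊥(n) = n₀ + n₁ζ³ + n₂ζ⁶ + n₃ζ⁹ where ζ = e^{iπ/4}.
candidate 1: n = (0, 0, 0, 1) → π⊥ ≈ (+0.70711, +0.70711); max(|x|,|y|,|x±y|/√2) = 1.00000 ≤ 1.2 ⇒ ∈ W
candidate 2: n = (-1, 0, 0, -1) → π⊥ ≈ (-1.70711, -0.70711); max(|x|,|y|,|x±y|/√2) = 1.70711 > 1.2 ⇒ ∉ W
candidate 3: n = (0, 0, -1, -1) → π⊥ ≈ (-0.70711, +0.29289); max(|x|,|y|,|x±y|/√2) = 0.70711 ≤ 1.2 ⇒ ∈ W
candidate 4: n = (-3, 1, 1, 1) → π⊥ ≈ (-3.00000, +0.41421); max(|x|,|y|,|x±y|/√2) = 3.00000 > 1.2 ⇒ ∉ W
candidate 5: n = (0, 0, -1, 1) → π⊥ ≈ (+0.70711, +1.70711); max(|x|,|y|,|x±y|/√2) = 1.70711 > 1.2 ⇒ ∉ W
candidate 6: n = (0, 0, 1, -1) → π⊥ ≈ (-0.70711, -1.70711); max(|x|,|y|,|x±y|/√2) = 1.70711 > 1.2 ⇒ ∉ W
candidate 7: n = (0, -3, -3, -2) → π⊥ ≈ (+0.70711, -0.53553); max(|x|,|y|,|x±y|/√2) = 0.87868 ≤ 1.2 ⇒ ∈ W
candidate 8: n = (-1, -1, 1, -1) → π⊥ ≈ (-1.00000, -2.41421); max(|x|,|y|,|x±y|/√2) = 2.41421 > 1.2 ⇒ ∉ W

1, 3, 7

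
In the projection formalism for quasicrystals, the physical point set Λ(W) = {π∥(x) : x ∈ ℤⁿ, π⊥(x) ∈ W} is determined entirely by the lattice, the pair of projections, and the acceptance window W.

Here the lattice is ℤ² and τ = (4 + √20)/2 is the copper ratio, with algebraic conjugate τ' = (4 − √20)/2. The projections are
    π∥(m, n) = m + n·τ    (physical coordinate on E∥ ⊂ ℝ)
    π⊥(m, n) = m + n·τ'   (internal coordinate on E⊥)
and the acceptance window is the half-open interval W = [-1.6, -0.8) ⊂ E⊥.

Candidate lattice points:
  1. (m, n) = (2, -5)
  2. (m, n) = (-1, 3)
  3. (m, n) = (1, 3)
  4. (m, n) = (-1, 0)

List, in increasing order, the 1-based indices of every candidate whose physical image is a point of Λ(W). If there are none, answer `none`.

4

τ' = (4−√20)/2 ≈ -0.236068.
candidate 1: (m,n)=(2,-5) → π∥ = 2-5·τ ≈ -19.180340, π⊥ = 2-5·τ' ≈ 3.180340 ∉ [-1.6, -0.8) ⇒ out
candidate 2: (m,n)=(-1,3) → π∥ = -1+3·τ ≈ 11.708204, π⊥ = -1+3·τ' ≈ -1.708204 ∉ [-1.6, -0.8) ⇒ out
candidate 3: (m,n)=(1,3) → π∥ = 1+3·τ ≈ 13.708204, π⊥ = 1+3·τ' ≈ 0.291796 ∉ [-1.6, -0.8) ⇒ out
candidate 4: (m,n)=(-1,0) → π∥ = -1+0·τ ≈ -1.000000, π⊥ = -1+0·τ' ≈ -1.000000 ∈ [-1.6, -0.8) ⇒ IN Λ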